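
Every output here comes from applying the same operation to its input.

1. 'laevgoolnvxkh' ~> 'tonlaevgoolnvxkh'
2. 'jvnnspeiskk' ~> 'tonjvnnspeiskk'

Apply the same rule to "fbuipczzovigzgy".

Rule — prepend "ton".
On "fbuipczzovigzgy" that produces "tonfbuipczzovigzgy".

tonfbuipczzovigzgy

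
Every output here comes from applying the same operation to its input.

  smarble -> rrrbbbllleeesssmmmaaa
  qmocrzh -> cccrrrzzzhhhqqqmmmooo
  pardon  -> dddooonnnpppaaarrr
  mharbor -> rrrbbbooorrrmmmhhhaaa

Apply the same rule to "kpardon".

rrrdddooonnnkkkpppaaa

In each case the input is transformed by: move the first 3 characters to the end (rotate left by 3), then repeat every character 3 times.
Applying both steps to "kpardon": "rdonkpa", then "rrrdddooonnnkkkpppaaa".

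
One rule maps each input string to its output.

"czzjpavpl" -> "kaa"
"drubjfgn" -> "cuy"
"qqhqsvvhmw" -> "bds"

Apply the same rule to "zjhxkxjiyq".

uvt

Each output is the input with this applied: shift every letter 11 places forward in the alphabet (wrapping around), then keep one character in every 3, starting at position 2 (positions 2nd, 5th, 8th, ...).
For "zjhxkxjiyq", step one produces "kusiviutjb"; step two turns that into "uvt".
(Check on "qqhqsvvhmw": → "bbsbdggsxh" → "bds" ✓)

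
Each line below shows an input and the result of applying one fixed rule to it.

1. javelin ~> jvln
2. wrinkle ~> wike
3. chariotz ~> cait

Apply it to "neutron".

The transformation: keep every other character starting from the first (positions 1st, 3rd, 5th, ...).
On "neutron" that produces "nurn".

nurn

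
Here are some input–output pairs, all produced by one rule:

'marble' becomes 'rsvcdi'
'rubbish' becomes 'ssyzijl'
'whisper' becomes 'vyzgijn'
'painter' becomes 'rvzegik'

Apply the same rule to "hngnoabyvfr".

The rule is to sort the characters into alphabetical order, then shift every letter 9 places backward in the alphabet (wrapping around).
For "hngnoabyvfr", step one produces "abfghnnorvy"; step two turns that into "rswxyeefimp".

rswxyeefimp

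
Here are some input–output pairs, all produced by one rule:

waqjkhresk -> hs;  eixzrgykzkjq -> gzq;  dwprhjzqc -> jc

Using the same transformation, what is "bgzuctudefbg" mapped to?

teg

Each output is the input with this applied: keep one character in every 3, starting at position 3 (positions 3rd, 6th, 9th, ...), then delete the first character.
Working it through for "bgzuctudefbg": intermediate "zteg", final "teg".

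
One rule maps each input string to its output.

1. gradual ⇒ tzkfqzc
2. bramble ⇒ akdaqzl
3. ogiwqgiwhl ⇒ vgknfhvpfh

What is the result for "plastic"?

shbokzr

What's happening: move the last 3 characters to the front (rotate right by 3), then shift every letter 1 place backward in the alphabet (wrapping around).
Doing the same to "plastic": "shbokzr".
(Check on "gradual": → "ualgrad" → "tzkfqzc" ✓)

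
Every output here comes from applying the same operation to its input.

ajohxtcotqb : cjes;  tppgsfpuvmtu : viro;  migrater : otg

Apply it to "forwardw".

hyf

The rule is to keep one character in every 3, starting at position 1 (positions 1st, 4th, 7th, ...), then shift every letter 2 places forward in the alphabet (wrapping around).
On "forwardw": the first step gives "fwd", and the second then gives "hyf".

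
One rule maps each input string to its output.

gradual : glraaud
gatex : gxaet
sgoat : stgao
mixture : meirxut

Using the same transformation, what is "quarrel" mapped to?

What's happening: take characters alternately from the front and the back (1st, last, 2nd, 2nd-last, ...).
On "quarrel" that produces "qluearr".

qluearr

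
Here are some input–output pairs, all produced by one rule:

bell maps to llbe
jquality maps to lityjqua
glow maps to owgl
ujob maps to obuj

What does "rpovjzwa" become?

Looking at the pairs, the operation is to swap the front and back halves of the string.
Doing the same to "rpovjzwa": "jzwarpov".

jzwarpov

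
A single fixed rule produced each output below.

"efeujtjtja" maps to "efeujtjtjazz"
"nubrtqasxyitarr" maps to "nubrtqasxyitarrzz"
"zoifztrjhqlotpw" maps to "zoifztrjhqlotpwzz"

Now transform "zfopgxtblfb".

The rule is to append "zz".
So "zfopgxtblfb" becomes "zfopgxtblfbzz".

zfopgxtblfbzz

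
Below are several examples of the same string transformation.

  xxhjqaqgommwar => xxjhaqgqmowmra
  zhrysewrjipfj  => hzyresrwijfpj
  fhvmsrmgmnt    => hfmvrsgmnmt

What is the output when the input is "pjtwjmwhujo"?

Rule — swap each adjacent pair of characters (1↔2, 3↔4, ...).
Doing the same to "pjtwjmwhujo": "jpwtmjhwjuo".

jpwtmjhwjuo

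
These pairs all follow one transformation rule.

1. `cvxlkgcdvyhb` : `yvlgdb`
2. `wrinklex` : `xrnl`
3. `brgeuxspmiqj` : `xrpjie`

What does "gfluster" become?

utrf

The transformation: keep every other character starting from the second (positions 2nd, 4th, 6th, ...), then sort the characters into reverse alphabetical order.
Applying both steps to "gfluster": "futr", then "utrf".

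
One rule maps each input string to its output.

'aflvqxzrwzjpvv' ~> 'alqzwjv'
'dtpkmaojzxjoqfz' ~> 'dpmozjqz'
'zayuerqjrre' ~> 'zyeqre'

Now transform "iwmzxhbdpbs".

imxbps

Each output is the input with this applied: keep every other character starting from the first (positions 1st, 3rd, 5th, ...).
"iwmzxhbdpbs" → "imxbps".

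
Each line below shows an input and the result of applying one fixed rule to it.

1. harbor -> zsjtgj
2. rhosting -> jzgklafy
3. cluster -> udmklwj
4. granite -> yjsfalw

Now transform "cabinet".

Rule — shift every letter 8 places backward in the alphabet (wrapping around).
On "cabinet" that produces "ustafwl".

ustafwl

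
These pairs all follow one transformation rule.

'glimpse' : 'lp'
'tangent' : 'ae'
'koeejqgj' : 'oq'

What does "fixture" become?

iu

Rule — take characters alternately from the front and the back (1st, last, 2nd, 2nd-last, ...), then keep one character in every 3, starting at position 3 (positions 3rd, 6th, 9th, ...).
Doing the same to "fixture": "iu".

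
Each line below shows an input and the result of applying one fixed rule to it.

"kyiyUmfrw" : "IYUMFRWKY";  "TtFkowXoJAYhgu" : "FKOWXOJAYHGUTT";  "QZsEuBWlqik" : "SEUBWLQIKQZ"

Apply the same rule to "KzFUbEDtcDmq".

In each case the input is transformed by: move the first 2 characters to the end (rotate left by 2), then convert every letter to uppercase.
So "KzFUbEDtcDmq" becomes "FUBEDTCDMQKZ".

FUBEDTCDMQKZ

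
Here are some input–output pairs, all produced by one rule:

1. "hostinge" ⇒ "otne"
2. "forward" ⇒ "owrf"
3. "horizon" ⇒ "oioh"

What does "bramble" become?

The rule is to move the first character to the end, then keep every other character starting from the first (positions 1st, 3rd, 5th, ...).
So "bramble" becomes "rmlb".

rmlb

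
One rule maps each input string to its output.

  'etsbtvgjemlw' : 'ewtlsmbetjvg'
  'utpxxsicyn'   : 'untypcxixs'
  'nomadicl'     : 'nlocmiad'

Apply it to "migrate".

What's happening: take characters alternately from the front and the back (1st, last, 2nd, 2nd-last, ...).
So "migrate" becomes "meitgar".

meitgar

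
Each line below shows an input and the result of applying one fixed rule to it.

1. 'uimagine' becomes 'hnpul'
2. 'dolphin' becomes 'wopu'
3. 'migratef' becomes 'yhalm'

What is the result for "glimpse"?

In each case the input is transformed by: delete the first 3 characters, then shift every letter 7 places forward in the alphabet (wrapping around).
Starting from "glimpse": after the first operation, "mpse"; after the second, "twzl".

twzl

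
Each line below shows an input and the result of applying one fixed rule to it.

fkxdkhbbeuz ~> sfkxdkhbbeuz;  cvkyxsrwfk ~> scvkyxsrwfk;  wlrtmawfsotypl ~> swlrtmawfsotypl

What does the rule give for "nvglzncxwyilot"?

snvglzncxwyilot

The transformation: prepend "s".
For "nvglzncxwyilot" the result is "snvglzncxwyilot".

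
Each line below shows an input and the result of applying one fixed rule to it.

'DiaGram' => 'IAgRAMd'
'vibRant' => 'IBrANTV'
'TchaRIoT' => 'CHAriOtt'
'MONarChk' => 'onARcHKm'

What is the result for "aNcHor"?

nChORA

The pattern: move the first character to the end, then flip the case of every letter.
For "aNcHor", step one produces "NcHora"; step two turns that into "nChORA".
(Check on "DiaGram": → "iaGramD" → "IAgRAMd" ✓)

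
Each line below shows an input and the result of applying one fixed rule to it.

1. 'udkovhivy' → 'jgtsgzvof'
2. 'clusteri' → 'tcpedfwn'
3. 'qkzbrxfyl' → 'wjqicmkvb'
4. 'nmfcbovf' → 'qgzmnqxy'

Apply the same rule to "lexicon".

In each case the input is transformed by: reverse the string, then shift every letter 11 places forward in the alphabet (wrapping around).
For "lexicon" the result is "yzntipw".

yzntipw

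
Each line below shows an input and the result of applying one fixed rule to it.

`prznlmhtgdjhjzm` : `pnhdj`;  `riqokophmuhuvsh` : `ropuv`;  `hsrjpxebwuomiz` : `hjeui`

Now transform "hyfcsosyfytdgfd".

The transformation: keep one character in every 3, starting at position 1 (positions 1st, 4th, 7th, ...).
"hyfcsosyfytdgfd" → "hcsyg".

hcsyg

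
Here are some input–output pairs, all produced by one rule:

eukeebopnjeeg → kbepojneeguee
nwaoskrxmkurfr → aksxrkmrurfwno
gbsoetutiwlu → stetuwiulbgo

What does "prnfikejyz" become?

nkijezyrpf

What's happening: swap each adjacent pair of characters (1↔2, 3↔4, ...), then move the first 3 characters to the end (rotate left by 3).
Applying that to "prnfikejyz" gives "nkijezyrpf".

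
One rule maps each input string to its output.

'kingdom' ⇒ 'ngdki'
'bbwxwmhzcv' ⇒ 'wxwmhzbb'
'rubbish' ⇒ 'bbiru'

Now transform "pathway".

thwpa

Each output is the input with this applied: delete the last 2 characters, then move the first 2 characters to the end (rotate left by 2).
Applying both steps to "pathway": "pathw", then "thwpa".
(Check on "kingdom": → "kingd" → "ngdki" ✓)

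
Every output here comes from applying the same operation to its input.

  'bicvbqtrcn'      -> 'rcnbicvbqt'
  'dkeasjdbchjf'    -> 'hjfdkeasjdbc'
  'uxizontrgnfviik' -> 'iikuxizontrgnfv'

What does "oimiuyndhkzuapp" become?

appoimiuyndhkzu

The transformation: move the last 3 characters to the front (rotate right by 3).
For "oimiuyndhkzuapp" the result is "appoimiuyndhkzu".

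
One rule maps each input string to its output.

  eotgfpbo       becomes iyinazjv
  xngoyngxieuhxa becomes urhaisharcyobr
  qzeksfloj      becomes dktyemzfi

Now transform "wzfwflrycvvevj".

dqtzqzflswppyp

What's happening: shift every letter 6 places backward in the alphabet (wrapping around), then move the last character to the front.
On "wzfwflrycvvevj" that produces "dqtzqzflswppyp".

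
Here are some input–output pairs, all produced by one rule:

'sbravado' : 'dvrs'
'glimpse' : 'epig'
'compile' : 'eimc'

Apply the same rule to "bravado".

oaab

Each output is the input with this applied: keep every other character starting from the first (positions 1st, 3rd, 5th, ...), then reverse the string.
"bravado" → "baao" → "oaab".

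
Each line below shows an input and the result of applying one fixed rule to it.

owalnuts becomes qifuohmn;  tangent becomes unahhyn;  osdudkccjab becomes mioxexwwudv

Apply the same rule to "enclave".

hyfwpuy

The transformation: shift every letter 6 places backward in the alphabet (wrapping around), then swap each adjacent pair of characters (1↔2, 3↔4, ...).
Starting from "enclave": after the first operation, "yhwfupy"; after the second, "hyfwpuy".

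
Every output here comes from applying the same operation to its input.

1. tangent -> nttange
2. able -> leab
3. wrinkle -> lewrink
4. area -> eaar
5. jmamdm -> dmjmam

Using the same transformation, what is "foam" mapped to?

Rule — move the last 2 characters to the front (rotate right by 2).
Applying that to "foam" gives "amfo".

amfo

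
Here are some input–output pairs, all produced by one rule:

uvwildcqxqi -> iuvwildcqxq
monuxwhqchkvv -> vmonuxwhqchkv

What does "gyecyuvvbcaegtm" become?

What's happening: move the last character to the front.
On "gyecyuvvbcaegtm" that produces "mgyecyuvvbcaegt".

mgyecyuvvbcaegt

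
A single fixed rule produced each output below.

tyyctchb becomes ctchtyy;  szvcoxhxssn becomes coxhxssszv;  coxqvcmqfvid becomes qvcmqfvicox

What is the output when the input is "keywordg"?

wordkey

The pattern: delete the last character, then move the first 3 characters to the end (rotate left by 3).
"keywordg" → "keyword" → "wordkey".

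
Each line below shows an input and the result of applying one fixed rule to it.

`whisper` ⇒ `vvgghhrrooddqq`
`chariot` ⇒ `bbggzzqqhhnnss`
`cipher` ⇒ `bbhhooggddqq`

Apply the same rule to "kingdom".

jjhhmmffccnnll

In each case the input is transformed by: double every character, then shift every letter 1 place backward in the alphabet (wrapping around).
For "kingdom", step one produces "kkiinnggddoomm"; step two turns that into "jjhhmmffccnnll".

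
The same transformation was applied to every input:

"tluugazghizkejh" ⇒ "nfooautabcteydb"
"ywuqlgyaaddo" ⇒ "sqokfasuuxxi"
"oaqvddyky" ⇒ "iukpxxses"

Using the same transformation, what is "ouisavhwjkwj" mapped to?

iocmupbqdeqd

The transformation: shift every letter 6 places backward in the alphabet (wrapping around).
Doing the same to "ouisavhwjkwj": "iocmupbqdeqd".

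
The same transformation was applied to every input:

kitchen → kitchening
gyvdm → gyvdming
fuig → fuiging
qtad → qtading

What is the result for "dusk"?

dusking

In each case the input is transformed by: append "ing".
Doing the same to "dusk": "dusking".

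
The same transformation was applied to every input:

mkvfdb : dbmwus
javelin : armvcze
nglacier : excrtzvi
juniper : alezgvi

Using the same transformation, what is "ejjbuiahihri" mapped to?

What's happening: shift every letter 9 places backward in the alphabet (wrapping around).
Applying that to "ejjbuiahihri" gives "vaaslzryzyiz".

vaaslzryzyiz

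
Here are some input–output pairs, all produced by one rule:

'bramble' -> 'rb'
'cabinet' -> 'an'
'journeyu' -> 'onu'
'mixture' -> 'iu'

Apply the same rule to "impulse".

ml

Rule — keep one character in every 3, starting at position 2 (positions 2nd, 5th, 8th, ...).
On "impulse" that produces "ml".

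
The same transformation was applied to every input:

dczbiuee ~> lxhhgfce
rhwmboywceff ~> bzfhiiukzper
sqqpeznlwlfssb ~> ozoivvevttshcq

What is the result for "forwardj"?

Rule — shift every letter 3 places forward in the alphabet (wrapping around), then swap the front and back halves of the string.
Applying both steps to "forwardj": "iruzdugm", then "dugmiruz".

dugmiruz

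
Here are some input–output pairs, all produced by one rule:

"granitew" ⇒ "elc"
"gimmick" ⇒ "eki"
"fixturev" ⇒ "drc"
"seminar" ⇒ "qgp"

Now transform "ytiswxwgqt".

Rule — keep one character in every 3, starting at position 1 (positions 1st, 4th, 7th, ...), then shift every letter 2 places backward in the alphabet (wrapping around).
"ytiswxwgqt" → "yswt" → "wqur".

wqur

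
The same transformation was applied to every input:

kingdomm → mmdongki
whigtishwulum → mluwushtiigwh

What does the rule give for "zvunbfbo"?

Looking at the pairs, the operation is to swap each adjacent pair of characters (1↔2, 3↔4, ...), then reverse the string.
For "zvunbfbo" the result is "bobfunzv".
(Check on "kingdomm": → "ikgnodmm" → "mmdongki" ✓)

bobfunzv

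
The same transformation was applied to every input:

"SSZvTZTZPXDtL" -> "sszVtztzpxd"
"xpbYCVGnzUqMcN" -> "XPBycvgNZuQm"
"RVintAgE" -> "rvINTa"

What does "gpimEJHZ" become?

The transformation: delete the last 2 characters, then flip the case of every letter.
Working it through for "gpimEJHZ": intermediate "gpimEJ", final "GPIMej".

GPIMej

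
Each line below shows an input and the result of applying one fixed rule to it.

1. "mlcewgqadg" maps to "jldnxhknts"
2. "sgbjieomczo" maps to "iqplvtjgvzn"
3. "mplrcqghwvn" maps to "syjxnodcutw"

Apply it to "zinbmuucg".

Each output is the input with this applied: move the first 2 characters to the end (rotate left by 2), then shift every letter 7 places forward in the alphabet (wrapping around).
Working it through for "zinbmuucg": intermediate "nbmuucgzi", final "uitbbjngp".
(Check on "sgbjieomczo": → "bjieomczosg" → "iqplvtjgvzn" ✓)

uitbbjngp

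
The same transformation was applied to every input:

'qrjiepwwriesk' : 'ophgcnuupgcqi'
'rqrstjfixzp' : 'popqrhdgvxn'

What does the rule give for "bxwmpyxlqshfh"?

In each case the input is transformed by: shift every letter 2 places backward in the alphabet (wrapping around).
So "bxwmpyxlqshfh" becomes "zvuknwvjoqfdf".

zvuknwvjoqfdf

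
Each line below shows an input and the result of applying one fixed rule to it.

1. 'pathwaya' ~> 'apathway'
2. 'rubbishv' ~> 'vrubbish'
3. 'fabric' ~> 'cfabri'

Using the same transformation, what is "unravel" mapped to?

Rule — move the last character to the front.
Doing the same to "unravel": "lunrave".

lunrave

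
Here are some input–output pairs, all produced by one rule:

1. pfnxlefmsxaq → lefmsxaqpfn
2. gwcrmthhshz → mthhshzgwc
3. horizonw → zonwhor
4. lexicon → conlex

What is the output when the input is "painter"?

The transformation: move the first 3 characters to the end (rotate left by 3), then delete the first character.
For "painter" the result is "terpai".

terpai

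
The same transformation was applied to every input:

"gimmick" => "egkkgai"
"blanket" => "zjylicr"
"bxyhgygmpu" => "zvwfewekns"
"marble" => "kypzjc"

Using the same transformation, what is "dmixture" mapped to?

bkgvrspc

What's happening: shift every letter 2 places backward in the alphabet (wrapping around).
On "dmixture" that produces "bkgvrspc".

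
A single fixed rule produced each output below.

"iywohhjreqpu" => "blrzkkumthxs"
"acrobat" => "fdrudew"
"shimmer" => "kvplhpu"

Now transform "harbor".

The transformation: shift every letter 3 places forward in the alphabet (wrapping around), then swap each adjacent pair of characters (1↔2, 3↔4, ...).
Applying both steps to "harbor": "kdueru", then "dkeuur".

dkeuur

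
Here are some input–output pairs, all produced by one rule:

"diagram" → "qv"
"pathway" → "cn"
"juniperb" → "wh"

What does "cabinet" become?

The pattern: shift every letter 13 places forward in the alphabet (wrapping around) — i.e. ROT13, then keep only the first 2 characters.
For "cabinet", step one produces "pnovarg"; step two turns that into "pn".

pn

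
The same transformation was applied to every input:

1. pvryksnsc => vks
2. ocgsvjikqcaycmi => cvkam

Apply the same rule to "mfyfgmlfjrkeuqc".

fgfkq

The transformation: keep one character in every 3, starting at position 2 (positions 2nd, 5th, 8th, ...).
For "mfyfgmlfjrkeuqc" the result is "fgfkq".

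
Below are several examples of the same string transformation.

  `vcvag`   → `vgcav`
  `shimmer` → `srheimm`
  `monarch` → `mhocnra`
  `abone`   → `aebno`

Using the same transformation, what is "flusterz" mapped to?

fzlruest

The pattern: take characters alternately from the front and the back (1st, last, 2nd, 2nd-last, ...).
For "flusterz" the result is "fzlruest".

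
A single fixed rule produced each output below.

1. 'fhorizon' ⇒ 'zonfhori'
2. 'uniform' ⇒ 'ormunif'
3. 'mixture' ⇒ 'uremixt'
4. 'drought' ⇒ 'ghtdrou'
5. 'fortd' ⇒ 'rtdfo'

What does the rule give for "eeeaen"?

aeneee

The pattern: move the last 3 characters to the front (rotate right by 3).
On "eeeaen" that produces "aeneee".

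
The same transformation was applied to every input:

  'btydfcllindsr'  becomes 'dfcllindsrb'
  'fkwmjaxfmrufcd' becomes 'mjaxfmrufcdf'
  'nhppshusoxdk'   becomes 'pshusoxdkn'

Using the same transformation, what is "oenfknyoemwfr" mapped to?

The rule is to move the first 3 characters to the end (rotate left by 3), then delete the last 2 characters.
On "oenfknyoemwfr" that produces "fknyoemwfro".

fknyoemwfro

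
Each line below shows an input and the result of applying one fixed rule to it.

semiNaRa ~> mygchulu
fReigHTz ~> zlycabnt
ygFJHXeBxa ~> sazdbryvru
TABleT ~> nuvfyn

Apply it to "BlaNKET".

vfuheyn

What's happening: shift every letter 6 places backward in the alphabet (wrapping around), then convert every letter to lowercase.
For "BlaNKET", step one produces "VfuHEYN"; step two turns that into "vfuheyn".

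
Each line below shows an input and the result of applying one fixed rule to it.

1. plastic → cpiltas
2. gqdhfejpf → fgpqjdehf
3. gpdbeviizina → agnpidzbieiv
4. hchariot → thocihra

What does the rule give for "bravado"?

Each output is the input with this applied: take characters alternately from the front and the back (1st, last, 2nd, 2nd-last, ...), then swap each adjacent pair of characters (1↔2, 3↔4, ...).
Doing the same to "bravado": "obdraav".

obdraav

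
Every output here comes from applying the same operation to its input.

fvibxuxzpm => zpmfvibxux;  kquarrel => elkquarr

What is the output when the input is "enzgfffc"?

What's happening: swap the front and back halves of the string, then move the first 2 characters to the end (rotate left by 2).
For "enzgfffc", step one produces "fffcenzg"; step two turns that into "fcenzgff".
(Check on "kquarrel": → "rrelkqua" → "elkquarr" ✓)

fcenzgff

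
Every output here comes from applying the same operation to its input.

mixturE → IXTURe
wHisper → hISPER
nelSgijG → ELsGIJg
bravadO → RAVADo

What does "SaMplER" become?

AmPLer

The rule is to delete the first character, then flip the case of every letter.
Doing the same to "SaMplER": "AmPLer".
(Check on "mixturE": → "ixturE" → "IXTURe" ✓)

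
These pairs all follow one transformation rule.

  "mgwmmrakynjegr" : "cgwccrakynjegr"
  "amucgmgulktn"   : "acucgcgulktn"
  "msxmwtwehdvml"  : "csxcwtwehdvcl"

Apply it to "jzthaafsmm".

The pattern: replace every "m" with "c".
Applying that to "jzthaafsmm" gives "jzthaafscc".

jzthaafscc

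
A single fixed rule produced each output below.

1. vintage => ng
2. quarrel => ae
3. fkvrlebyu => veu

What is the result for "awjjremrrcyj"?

The transformation: keep one character in every 3, starting at position 3 (positions 3rd, 6th, 9th, ...).
"awjjremrrcyj" → "jerj".

jerj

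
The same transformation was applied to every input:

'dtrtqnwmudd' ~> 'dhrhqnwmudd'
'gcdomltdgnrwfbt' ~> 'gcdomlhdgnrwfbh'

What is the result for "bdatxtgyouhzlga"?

bdahxhgyouhzlga

Each output is the input with this applied: replace every "t" with "h".
For "bdatxtgyouhzlga" the result is "bdahxhgyouhzlga".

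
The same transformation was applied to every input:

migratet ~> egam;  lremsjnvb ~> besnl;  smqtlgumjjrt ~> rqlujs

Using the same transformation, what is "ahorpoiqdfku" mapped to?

In each case the input is transformed by: keep every other character starting from the first (positions 1st, 3rd, 5th, ...), then swap the first and last characters.
For "ahorpoiqdfku" the result is "kopida".

kopida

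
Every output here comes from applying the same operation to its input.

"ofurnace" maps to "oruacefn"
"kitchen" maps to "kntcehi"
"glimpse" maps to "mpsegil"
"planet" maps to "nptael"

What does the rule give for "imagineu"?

In each case the input is transformed by: sort the characters into alphabetical order, then move the last 3 characters to the front (rotate right by 3).
On "imagineu": the first step gives "aegiimnu", and the second then gives "mnuaegii".

mnuaegii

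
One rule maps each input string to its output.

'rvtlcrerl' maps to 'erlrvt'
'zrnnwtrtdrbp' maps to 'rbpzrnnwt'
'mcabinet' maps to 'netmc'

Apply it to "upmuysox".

soxup

What's happening: move the last 3 characters to the front (rotate right by 3), then delete the last 3 characters.
Starting from "upmuysox": after the first operation, "soxupmuy"; after the second, "soxup".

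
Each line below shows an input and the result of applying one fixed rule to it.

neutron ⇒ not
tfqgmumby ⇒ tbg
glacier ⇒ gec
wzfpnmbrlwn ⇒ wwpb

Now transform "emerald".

elr

In each case the input is transformed by: take characters alternately from the front and the back (1st, last, 2nd, 2nd-last, ...), then keep one character in every 3, starting at position 1 (positions 1st, 4th, 7th, ...).
Applying both steps to "emerald": "edmlear", then "elr".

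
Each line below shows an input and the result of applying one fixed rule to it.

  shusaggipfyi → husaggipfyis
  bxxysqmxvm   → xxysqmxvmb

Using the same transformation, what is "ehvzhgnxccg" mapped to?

The rule is to move the first character to the end.
Applying that to "ehvzhgnxccg" gives "hvzhgnxccge".

hvzhgnxccge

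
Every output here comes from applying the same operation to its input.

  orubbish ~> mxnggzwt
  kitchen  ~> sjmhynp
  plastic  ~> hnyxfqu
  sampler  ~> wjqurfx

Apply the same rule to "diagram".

What's happening: reverse the string, then shift every letter 5 places forward in the alphabet (wrapping around).
Doing the same to "diagram": "rfwlfni".

rfwlfni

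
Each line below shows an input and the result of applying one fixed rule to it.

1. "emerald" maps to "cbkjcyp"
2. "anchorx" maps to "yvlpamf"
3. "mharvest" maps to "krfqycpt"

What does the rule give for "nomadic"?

lamgkby

What's happening: shift every letter 2 places backward in the alphabet (wrapping around), then take characters alternately from the front and the back (1st, last, 2nd, 2nd-last, ...).
"nomadic" → "lmkybga" → "lamgkby".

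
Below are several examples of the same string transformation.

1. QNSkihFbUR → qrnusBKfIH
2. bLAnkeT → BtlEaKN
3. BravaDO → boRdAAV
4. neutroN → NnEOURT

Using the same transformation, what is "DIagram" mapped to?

In each case the input is transformed by: flip the case of every letter, then take characters alternately from the front and the back (1st, last, 2nd, 2nd-last, ...).
On "DIagram": the first step gives "diAGRAM", and the second then gives "dMiAARG".

dMiAARG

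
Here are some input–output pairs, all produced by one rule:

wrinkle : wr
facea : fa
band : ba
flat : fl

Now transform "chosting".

The transformation: keep only the first 2 characters.
Doing the same to "chosting": "ch".

ch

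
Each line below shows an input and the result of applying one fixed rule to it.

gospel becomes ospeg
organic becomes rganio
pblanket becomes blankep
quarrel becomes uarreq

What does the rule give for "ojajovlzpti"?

jajovlzpto

What's happening: delete the last character, then move the first character to the end.
For "ojajovlzpti", step one produces "ojajovlzpt"; step two turns that into "jajovlzpto".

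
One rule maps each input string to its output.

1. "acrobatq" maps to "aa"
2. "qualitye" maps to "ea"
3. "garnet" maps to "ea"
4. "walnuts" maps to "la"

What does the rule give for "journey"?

Rule — sort the characters into reverse alphabetical order, then keep only the last 2 characters.
Working it through for "journey": intermediate "yuronje", final "je".

je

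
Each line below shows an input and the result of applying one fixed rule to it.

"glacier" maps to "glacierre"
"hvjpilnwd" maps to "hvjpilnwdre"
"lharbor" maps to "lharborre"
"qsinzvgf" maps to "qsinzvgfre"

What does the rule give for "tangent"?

Rule — append "re".
So "tangent" becomes "tangentre".

tangentre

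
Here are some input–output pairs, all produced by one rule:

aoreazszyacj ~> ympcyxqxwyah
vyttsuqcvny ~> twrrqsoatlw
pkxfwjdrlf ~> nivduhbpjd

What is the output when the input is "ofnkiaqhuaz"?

mdligyofsyx

In each case the input is transformed by: shift every letter 2 places backward in the alphabet (wrapping around).
Applying that to "ofnkiaqhuaz" gives "mdligyofsyx".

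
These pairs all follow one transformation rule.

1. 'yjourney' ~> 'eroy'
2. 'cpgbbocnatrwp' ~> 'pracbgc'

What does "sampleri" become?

rlms

Rule — keep every other character starting from the first (positions 1st, 3rd, 5th, ...), then reverse the string.
Working it through for "sampleri": intermediate "smlr", final "rlms".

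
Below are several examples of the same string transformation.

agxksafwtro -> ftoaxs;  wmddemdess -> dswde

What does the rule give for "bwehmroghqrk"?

ohrbem

Looking at the pairs, the operation is to keep every other character starting from the first (positions 1st, 3rd, 5th, ...), then move the first 3 characters to the end (rotate left by 3).
For "bwehmroghqrk", step one produces "bemohr"; step two turns that into "ohrbem".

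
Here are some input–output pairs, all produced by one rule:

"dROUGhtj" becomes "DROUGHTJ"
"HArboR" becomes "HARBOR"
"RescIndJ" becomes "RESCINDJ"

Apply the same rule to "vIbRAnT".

Rule — convert every letter to uppercase.
Applying that to "vIbRAnT" gives "VIBRANT".

VIBRANT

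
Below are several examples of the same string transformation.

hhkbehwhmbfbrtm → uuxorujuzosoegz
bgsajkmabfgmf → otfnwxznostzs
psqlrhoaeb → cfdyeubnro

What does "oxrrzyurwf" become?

bkeemlhejs

Each output is the input with this applied: shift every letter 13 places forward in the alphabet (wrapping around) — i.e. ROT13.
For "oxrrzyurwf" the result is "bkeemlhejs".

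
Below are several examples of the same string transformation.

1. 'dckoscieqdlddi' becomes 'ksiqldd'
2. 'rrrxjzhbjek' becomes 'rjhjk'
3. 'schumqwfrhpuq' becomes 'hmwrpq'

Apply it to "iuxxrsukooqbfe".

In each case the input is transformed by: move the first character to the end, then keep every other character starting from the second (positions 2nd, 4th, 6th, ...).
Applying both steps to "iuxxrsukooqbfe": "uxxrsukooqbfei", then "xruoqfi".
(Check on "dckoscieqdlddi": → "ckoscieqdlddid" → "ksiqldd" ✓)

xruoqfi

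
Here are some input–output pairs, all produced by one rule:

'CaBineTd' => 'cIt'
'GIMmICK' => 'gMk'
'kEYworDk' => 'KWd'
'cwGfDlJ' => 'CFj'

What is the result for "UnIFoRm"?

ufM

In each case the input is transformed by: keep one character in every 3, starting at position 1 (positions 1st, 4th, 7th, ...), then flip the case of every letter.
Applying that to "UnIFoRm" gives "ufM".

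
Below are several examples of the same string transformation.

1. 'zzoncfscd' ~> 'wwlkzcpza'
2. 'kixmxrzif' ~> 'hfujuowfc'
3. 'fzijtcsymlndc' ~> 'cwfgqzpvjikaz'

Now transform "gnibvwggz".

The rule is to shift every letter 3 places backward in the alphabet (wrapping around).
For "gnibvwggz" the result is "dkfystddw".

dkfystddw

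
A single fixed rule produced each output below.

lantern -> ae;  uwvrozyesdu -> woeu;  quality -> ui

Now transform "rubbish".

ui

The pattern: keep one character in every 3, starting at position 2 (positions 2nd, 5th, 8th, ...).
For "rubbish" the result is "ui".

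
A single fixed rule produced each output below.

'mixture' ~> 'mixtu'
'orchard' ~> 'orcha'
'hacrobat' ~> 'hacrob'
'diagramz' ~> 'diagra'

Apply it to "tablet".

The rule is to delete the last 2 characters.
Applying that to "tablet" gives "tabl".

tabl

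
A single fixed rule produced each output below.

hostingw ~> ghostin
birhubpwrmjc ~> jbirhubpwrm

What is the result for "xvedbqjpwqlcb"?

What's happening: delete the last character, then move the last character to the front.
"xvedbqjpwqlcb" → "cxvedbqjpwql".

cxvedbqjpwql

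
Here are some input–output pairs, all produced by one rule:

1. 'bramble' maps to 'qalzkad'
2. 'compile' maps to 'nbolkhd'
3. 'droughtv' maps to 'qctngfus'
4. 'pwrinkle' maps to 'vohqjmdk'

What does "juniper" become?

tihmdoq

Each output is the input with this applied: shift every letter 1 place backward in the alphabet (wrapping around), then swap each adjacent pair of characters (1↔2, 3↔4, ...).
Working it through for "juniper": intermediate "itmhodq", final "tihmdoq".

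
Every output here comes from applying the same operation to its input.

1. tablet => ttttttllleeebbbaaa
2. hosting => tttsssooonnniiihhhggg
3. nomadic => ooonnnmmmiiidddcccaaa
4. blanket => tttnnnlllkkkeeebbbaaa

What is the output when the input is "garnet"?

tttrrrnnngggeeeaaa

Each output is the input with this applied: sort the characters into reverse alphabetical order, then repeat every character 3 times.
Working it through for "garnet": intermediate "trngea", final "tttrrrnnngggeeeaaa".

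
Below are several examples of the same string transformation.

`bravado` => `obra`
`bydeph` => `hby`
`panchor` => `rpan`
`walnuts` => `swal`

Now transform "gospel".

lgo

The transformation: move the last character to the front, then delete the last 3 characters.
"gospel" → "lgo".
(Check on "bydeph": → "hbydep" → "hby" ✓)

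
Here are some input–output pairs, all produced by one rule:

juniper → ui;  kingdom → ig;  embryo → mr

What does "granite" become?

rn

What's happening: keep every other character starting from the second (positions 2nd, 4th, 6th, ...), then delete the last character.
Applying both steps to "granite": "rnt", then "rn".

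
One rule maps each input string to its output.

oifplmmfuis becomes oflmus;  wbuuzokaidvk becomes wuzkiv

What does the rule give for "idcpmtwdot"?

The transformation: keep every other character starting from the first (positions 1st, 3rd, 5th, ...).
So "idcpmtwdot" becomes "icmwo".

icmwo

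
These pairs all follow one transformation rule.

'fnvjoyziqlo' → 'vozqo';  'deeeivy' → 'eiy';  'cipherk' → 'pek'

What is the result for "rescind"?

sid

In each case the input is transformed by: delete the first character, then keep every other character starting from the second (positions 2nd, 4th, 6th, ...).
Working it through for "rescind": intermediate "escind", final "sid".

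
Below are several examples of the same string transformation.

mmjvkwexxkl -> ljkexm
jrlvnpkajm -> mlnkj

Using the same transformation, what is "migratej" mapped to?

In each case the input is transformed by: swap the first and last characters, then keep every other character starting from the first (positions 1st, 3rd, 5th, ...).
On "migratej" that produces "jgae".

jgae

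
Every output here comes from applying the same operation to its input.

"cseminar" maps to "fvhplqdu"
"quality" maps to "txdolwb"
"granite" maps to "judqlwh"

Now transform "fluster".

ioxvwhu

Looking at the pairs, the operation is to shift every letter 3 places forward in the alphabet (wrapping around).
Doing the same to "fluster": "ioxvwhu".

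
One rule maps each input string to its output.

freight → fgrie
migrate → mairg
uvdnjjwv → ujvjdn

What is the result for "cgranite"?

Looking at the pairs, the operation is to delete the last 2 characters, then take characters alternately from the front and the back (1st, last, 2nd, 2nd-last, ...).
"cgranite" → "cgrani" → "cignra".
(Check on "uvdnjjwv": → "uvdnjj" → "ujvjdn" ✓)

cignra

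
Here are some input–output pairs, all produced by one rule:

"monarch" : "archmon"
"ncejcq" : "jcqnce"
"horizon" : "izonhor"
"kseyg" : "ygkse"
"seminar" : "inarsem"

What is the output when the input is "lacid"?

Each output is the input with this applied: move the first 3 characters to the end (rotate left by 3).
"lacid" → "idlac".

idlac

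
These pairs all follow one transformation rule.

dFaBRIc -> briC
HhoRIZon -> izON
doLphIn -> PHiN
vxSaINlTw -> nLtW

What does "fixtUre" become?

TuRE

In each case the input is transformed by: flip the case of every letter, then keep only the last 4 characters.
On "fixtUre": the first step gives "FIXTuRE", and the second then gives "TuRE".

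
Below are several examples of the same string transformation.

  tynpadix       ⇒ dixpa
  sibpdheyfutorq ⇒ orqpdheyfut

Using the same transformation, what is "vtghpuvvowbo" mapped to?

wbohpuvvo

The pattern: delete the first 3 characters, then move the last 3 characters to the front (rotate right by 3).
Starting from "vtghpuvvowbo": after the first operation, "hpuvvowbo"; after the second, "wbohpuvvo".
(Check on "sibpdheyfutorq": → "pdheyfutorq" → "orqpdheyfut" ✓)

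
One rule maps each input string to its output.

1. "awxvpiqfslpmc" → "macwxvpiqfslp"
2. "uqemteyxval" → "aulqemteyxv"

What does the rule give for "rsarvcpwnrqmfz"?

frzsarvcpwnrqm

Looking at the pairs, the operation is to swap the first and last characters, then move the last 2 characters to the front (rotate right by 2).
Starting from "rsarvcpwnrqmfz": after the first operation, "zsarvcpwnrqmfr"; after the second, "frzsarvcpwnrqm".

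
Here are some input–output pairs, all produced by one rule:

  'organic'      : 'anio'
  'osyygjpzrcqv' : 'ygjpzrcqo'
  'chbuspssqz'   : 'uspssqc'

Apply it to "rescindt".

Rule — swap the first and last characters, then delete the first 3 characters.
"rescindt" → "tescindr" → "cindr".

cindr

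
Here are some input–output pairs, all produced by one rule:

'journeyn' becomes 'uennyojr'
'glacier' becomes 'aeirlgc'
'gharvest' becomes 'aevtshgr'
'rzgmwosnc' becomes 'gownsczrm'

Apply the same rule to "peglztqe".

Each output is the input with this applied: swap each adjacent pair of characters (1↔2, 3↔4, ...), then move the first 3 characters to the end (rotate left by 3).
On "peglztqe": the first step gives "eplgtzeq", and the second then gives "gtzeqepl".

gtzeqepl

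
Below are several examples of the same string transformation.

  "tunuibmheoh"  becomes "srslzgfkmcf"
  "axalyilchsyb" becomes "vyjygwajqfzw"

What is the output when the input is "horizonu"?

The pattern: swap each adjacent pair of characters (1↔2, 3↔4, ...), then shift every letter 2 places backward in the alphabet (wrapping around).
"horizonu" → "ohirozun" → "mfgpmxsl".

mfgpmxsl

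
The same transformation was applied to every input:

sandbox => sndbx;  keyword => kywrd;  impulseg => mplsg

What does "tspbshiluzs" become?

What's happening: remove every vowel.
"tspbshiluzs" → "tspbshlzs".

tspbshlzs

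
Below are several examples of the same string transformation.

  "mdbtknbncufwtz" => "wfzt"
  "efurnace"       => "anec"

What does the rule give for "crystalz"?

atzl

The pattern: swap each adjacent pair of characters (1↔2, 3↔4, ...), then keep only the last 4 characters.
Working it through for "crystalz": intermediate "rcsyatzl", final "atzl".
(Check on "mdbtknbncufwtz": → "dmtbnknbucwfzt" → "wfzt" ✓)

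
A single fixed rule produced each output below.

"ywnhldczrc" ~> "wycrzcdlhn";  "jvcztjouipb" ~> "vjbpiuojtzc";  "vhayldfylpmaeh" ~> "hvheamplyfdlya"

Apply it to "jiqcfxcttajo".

Each output is the input with this applied: reverse the string, then move the last 2 characters to the front (rotate right by 2).
Starting from "jiqcfxcttajo": after the first operation, "ojattcxfcqij"; after the second, "ijojattcxfcq".

ijojattcxfcq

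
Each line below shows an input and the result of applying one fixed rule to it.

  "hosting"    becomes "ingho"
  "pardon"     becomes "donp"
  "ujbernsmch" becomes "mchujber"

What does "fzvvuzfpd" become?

Looking at the pairs, the operation is to move the last 3 characters to the front (rotate right by 3), then delete the last 2 characters.
On "fzvvuzfpd": the first step gives "fpdfzvvuz", and the second then gives "fpdfzvv".

fpdfzvv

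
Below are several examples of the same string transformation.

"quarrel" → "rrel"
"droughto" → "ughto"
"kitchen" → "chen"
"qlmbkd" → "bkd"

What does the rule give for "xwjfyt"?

fyt

The pattern: delete the first 3 characters.
Applying that to "xwjfyt" gives "fyt".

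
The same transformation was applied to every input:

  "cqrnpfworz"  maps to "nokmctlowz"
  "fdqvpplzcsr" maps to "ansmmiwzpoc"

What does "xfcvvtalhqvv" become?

czssqxienssu

Looking at the pairs, the operation is to move the first character to the end, then shift every letter 3 places backward in the alphabet (wrapping around).
So "xfcvvtalhqvv" becomes "czssqxienssu".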